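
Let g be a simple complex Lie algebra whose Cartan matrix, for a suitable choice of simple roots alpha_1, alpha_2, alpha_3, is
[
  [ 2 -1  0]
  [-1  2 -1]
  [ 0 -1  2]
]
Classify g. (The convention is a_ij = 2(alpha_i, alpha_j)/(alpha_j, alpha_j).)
A_3 (sl(4))

The matrix has rank 3 with 2's on the diagonal. Reading the off-diagonal entries as Dynkin edges (a single edge where a_ij = a_ji = -1; a double or triple edge where a_ij * a_ji = 2 or 3), the diagram is a chain of 3 nodes with single edges (A_3). One simple-root ordering that puts it in standard form is (alpha_3, alpha_2, alpha_1). So the algebra is type A_3, i.e. sl(4).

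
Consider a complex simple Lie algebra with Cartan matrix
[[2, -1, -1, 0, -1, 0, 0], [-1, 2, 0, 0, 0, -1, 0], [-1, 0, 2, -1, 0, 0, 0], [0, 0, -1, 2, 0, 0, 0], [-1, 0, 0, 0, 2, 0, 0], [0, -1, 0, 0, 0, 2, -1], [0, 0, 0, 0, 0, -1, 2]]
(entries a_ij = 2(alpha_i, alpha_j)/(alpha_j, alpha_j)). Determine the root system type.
E_7

The matrix has rank 7 with 2's on the diagonal. Reading the off-diagonal entries as Dynkin edges (a single edge where a_ij = a_ji = -1; a double or triple edge where a_ij * a_ji = 2 or 3), the diagram is a chain of 6 nodes with one extra node attached to the third node from one end (E_7). One simple-root ordering that puts it in standard form is (alpha_4, alpha_5, alpha_3, alpha_1, alpha_2, alpha_6, alpha_7). So the algebra is type E_7.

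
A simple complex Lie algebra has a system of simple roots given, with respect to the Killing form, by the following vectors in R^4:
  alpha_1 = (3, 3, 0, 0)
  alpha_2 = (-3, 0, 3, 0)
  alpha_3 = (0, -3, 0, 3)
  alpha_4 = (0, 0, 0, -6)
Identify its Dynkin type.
C4

Compute the Cartan integers a_ij = 2(alpha_i, alpha_j)/(alpha_j, alpha_j); the resulting 4x4 Cartan matrix is
[[2, -1, -1, 0], [-1, 2, 0, 0], [-1, 0, 2, -1], [0, 0, -2, 2]].
The roots have two lengths (squared-length ratio 2:1); the short ones are alpha_{1,2,3}. The associated Dynkin diagram is a chain of 4 nodes with a double edge at one end; the terminal node there is the unique long simple root (C_4), so the type is C_4 (the algebra sp(8)).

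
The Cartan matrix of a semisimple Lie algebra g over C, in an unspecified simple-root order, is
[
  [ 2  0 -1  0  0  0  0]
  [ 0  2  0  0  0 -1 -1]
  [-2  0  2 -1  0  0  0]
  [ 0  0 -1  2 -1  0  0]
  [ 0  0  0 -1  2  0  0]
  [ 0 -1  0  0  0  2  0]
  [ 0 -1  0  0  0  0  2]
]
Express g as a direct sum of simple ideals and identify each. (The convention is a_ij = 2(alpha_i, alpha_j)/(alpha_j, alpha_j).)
The diagram associated to this matrix has two connected components: the simple roots {alpha_2, alpha_6, alpha_7} form a chain of 3 nodes with single edges (A_3), and {alpha_1, alpha_3, alpha_4, alpha_5} form a chain of 4 nodes with a double edge at one end; the terminal node there is the unique short simple root (B_4). A semisimple Lie algebra decomposes uniquely as the direct sum of simple ideals, one per connected component of its Dynkin diagram, so g ≅ A_3 ⊕ B_4 (dimension 15 + 36 = 51).

A_3 (sl(4)) ⊕ B_4 (so(9))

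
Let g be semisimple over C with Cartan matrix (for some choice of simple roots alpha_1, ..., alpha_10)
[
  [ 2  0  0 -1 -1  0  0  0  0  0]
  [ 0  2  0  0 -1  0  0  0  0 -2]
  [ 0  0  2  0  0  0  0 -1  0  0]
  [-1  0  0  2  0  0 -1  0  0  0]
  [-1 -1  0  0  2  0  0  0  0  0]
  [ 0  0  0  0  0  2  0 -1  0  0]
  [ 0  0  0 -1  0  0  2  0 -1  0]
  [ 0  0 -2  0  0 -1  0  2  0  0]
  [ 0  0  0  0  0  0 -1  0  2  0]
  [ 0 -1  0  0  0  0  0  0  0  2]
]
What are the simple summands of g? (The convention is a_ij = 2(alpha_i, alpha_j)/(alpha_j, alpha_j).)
The diagram associated to this matrix has two connected components: the simple roots {alpha_3, alpha_6, alpha_8} form a chain of 3 nodes with a double edge at one end; the terminal node there is the unique short simple root (B_3), and {alpha_1, alpha_2, alpha_4, alpha_5, alpha_7, alpha_9, alpha_10} form a chain of 7 nodes with a double edge at one end; the terminal node there is the unique short simple root (B_7). A semisimple Lie algebra decomposes uniquely as the direct sum of simple ideals, one per connected component of its Dynkin diagram, so g ≅ B_3 ⊕ B_7 (dimension 21 + 105 = 126).

B_3 + B_7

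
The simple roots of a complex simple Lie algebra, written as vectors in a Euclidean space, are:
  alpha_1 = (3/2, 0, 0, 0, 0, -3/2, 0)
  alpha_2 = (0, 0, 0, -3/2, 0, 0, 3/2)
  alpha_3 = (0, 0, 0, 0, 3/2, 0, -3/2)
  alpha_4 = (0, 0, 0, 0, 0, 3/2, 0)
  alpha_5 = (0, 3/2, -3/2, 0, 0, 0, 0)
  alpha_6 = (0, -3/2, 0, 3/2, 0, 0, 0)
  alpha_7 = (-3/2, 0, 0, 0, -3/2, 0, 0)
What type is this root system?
type B_7

Compute the Cartan integers a_ij = 2(alpha_i, alpha_j)/(alpha_j, alpha_j); the resulting 7x7 Cartan matrix is
[[2, 0, 0, -2, 0, 0, -1], [0, 2, -1, 0, 0, -1, 0], [0, -1, 2, 0, 0, 0, -1], [-1, 0, 0, 2, 0, 0, 0], [0, 0, 0, 0, 2, -1, 0], [0, -1, 0, 0, -1, 2, 0], [-1, 0, -1, 0, 0, 0, 2]].
The roots have two lengths (squared-length ratio 2:1); the short ones are alpha_{4}. The associated Dynkin diagram is a chain of 7 nodes with a double edge at one end; the terminal node there is the unique short simple root (B_7), so the type is B_7 (the algebra so(15)).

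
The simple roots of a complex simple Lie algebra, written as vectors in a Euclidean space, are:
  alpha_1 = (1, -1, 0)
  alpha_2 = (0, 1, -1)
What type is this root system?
Compute the Cartan integers a_ij = 2(alpha_i, alpha_j)/(alpha_j, alpha_j); the resulting 2x2 Cartan matrix is
[[2, -1], [-1, 2]].
All simple roots have the same length, so the diagram is simply laced. The associated Dynkin diagram is a chain of 2 nodes with single edges (A_2), so the type is A_2 (the algebra sl(3)).

A2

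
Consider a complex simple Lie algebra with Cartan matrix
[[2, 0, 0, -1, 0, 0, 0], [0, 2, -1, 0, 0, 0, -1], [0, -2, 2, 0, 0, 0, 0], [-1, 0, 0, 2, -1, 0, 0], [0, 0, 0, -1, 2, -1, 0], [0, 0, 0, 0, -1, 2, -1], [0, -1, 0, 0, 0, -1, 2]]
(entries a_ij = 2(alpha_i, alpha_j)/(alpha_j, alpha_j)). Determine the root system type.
type C_7

The matrix has rank 7 with 2's on the diagonal. Reading the off-diagonal entries as Dynkin edges (a single edge where a_ij = a_ji = -1; a double or triple edge where a_ij * a_ji = 2 or 3), the diagram is a chain of 7 nodes with a double edge at one end; the terminal node there is the unique long simple root (C_7). One simple-root ordering that puts it in standard form is (alpha_1, alpha_4, alpha_5, alpha_6, alpha_7, alpha_2, alpha_3). So the algebra is type C_7, i.e. sp(14).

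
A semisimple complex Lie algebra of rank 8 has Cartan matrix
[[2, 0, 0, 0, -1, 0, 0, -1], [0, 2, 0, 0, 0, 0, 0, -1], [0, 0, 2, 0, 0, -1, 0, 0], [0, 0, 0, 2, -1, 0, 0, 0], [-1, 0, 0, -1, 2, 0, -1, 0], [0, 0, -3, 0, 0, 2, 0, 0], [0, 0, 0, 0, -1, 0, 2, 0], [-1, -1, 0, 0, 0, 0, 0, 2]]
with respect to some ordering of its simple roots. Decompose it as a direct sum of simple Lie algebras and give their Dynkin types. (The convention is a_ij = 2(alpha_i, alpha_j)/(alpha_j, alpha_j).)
The diagram associated to this matrix has two connected components: the simple roots {alpha_1, alpha_2, alpha_4, alpha_5, alpha_7, alpha_8} form a chain of 4 nodes with a fork of two nodes at one end (D_6), and {alpha_3, alpha_6} form two nodes joined by a triple edge (G_2). A semisimple Lie algebra decomposes uniquely as the direct sum of simple ideals, one per connected component of its Dynkin diagram, so g ≅ D_6 ⊕ G_2 (dimension 66 + 14 = 80).

D_6 ⊕ G_2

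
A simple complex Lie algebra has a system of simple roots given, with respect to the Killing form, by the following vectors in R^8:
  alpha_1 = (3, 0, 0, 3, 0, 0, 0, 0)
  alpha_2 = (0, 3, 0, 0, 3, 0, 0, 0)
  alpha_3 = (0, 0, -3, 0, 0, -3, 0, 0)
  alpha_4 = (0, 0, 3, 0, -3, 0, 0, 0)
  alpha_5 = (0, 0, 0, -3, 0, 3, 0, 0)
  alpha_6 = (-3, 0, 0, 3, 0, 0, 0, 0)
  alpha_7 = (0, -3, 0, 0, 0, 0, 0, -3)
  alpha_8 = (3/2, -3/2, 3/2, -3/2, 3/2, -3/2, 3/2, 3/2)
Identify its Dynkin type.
Compute the Cartan integers a_ij = 2(alpha_i, alpha_j)/(alpha_j, alpha_j); the resulting 8x8 Cartan matrix is
[[2, 0, 0, 0, -1, 0, 0, 0], [0, 2, 0, -1, 0, 0, -1, 0], [0, 0, 2, -1, -1, 0, 0, 0], [0, -1, -1, 2, 0, 0, 0, 0], [-1, 0, -1, 0, 2, -1, 0, 0], [0, 0, 0, 0, -1, 2, 0, -1], [0, -1, 0, 0, 0, 0, 2, 0], [0, 0, 0, 0, 0, -1, 0, 2]].
All simple roots have the same length, so the diagram is simply laced. The associated Dynkin diagram is a chain of 7 nodes with one extra node attached to the third node from one end (E_8), so the type is E_8.

type E_8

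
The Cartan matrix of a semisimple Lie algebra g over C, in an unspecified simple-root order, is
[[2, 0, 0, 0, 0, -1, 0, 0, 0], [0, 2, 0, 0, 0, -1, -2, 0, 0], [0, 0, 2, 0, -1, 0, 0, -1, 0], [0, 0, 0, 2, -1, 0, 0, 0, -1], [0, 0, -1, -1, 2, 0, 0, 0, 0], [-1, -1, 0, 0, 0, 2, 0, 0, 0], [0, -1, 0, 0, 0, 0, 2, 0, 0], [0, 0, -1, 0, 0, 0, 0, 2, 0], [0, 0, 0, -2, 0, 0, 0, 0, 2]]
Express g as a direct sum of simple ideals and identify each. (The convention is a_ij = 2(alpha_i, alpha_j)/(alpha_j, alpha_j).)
B_4 (so(9)) + C_5 (sp(10))

The diagram associated to this matrix has two connected components: the simple roots {alpha_1, alpha_2, alpha_6, alpha_7} form a chain of 4 nodes with a double edge at one end; the terminal node there is the unique short simple root (B_4), and {alpha_3, alpha_4, alpha_5, alpha_8, alpha_9} form a chain of 5 nodes with a double edge at one end; the terminal node there is the unique long simple root (C_5). A semisimple Lie algebra decomposes uniquely as the direct sum of simple ideals, one per connected component of its Dynkin diagram, so g ≅ B_4 ⊕ C_5 (dimension 36 + 55 = 91).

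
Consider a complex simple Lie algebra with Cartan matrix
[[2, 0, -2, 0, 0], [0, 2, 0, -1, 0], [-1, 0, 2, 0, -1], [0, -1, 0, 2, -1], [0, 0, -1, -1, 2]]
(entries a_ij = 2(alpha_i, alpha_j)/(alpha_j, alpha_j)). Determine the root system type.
type C_5

The matrix has rank 5 with 2's on the diagonal. Reading the off-diagonal entries as Dynkin edges (a single edge where a_ij = a_ji = -1; a double or triple edge where a_ij * a_ji = 2 or 3), the diagram is a chain of 5 nodes with a double edge at one end; the terminal node there is the unique long simple root (C_5). One simple-root ordering that puts it in standard form is (alpha_2, alpha_4, alpha_5, alpha_3, alpha_1). So the algebra is type C_5, i.e. sp(10).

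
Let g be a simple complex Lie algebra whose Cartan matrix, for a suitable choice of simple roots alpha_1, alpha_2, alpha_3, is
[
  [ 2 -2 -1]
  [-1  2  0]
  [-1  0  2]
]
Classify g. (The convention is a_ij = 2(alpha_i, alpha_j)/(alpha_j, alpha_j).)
The matrix has rank 3 with 2's on the diagonal. Reading the off-diagonal entries as Dynkin edges (a single edge where a_ij = a_ji = -1; a double or triple edge where a_ij * a_ji = 2 or 3), the diagram is a chain of 3 nodes with a double edge at one end; the terminal node there is the unique short simple root (B_3). One simple-root ordering that puts it in standard form is (alpha_3, alpha_1, alpha_2). So the algebra is type B_3, i.e. so(7).

B3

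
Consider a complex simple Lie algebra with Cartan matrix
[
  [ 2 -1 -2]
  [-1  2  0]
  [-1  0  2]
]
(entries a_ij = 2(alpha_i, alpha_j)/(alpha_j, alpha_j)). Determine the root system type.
type B_3

The matrix has rank 3 with 2's on the diagonal. Reading the off-diagonal entries as Dynkin edges (a single edge where a_ij = a_ji = -1; a double or triple edge where a_ij * a_ji = 2 or 3), the diagram is a chain of 3 nodes with a double edge at one end; the terminal node there is the unique short simple root (B_3). One simple-root ordering that puts it in standard form is (alpha_2, alpha_1, alpha_3). So the algebra is type B_3, i.e. so(7).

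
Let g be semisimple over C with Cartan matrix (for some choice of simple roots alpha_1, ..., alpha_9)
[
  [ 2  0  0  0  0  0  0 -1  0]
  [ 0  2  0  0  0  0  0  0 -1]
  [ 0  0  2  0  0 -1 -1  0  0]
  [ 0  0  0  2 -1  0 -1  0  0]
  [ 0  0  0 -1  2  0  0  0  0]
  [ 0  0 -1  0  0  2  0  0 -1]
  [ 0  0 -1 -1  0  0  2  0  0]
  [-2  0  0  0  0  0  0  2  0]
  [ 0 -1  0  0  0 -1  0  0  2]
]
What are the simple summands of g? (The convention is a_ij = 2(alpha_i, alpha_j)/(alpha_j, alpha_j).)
A_7 + B_2

The diagram associated to this matrix has two connected components: the simple roots {alpha_2, alpha_3, alpha_4, alpha_5, alpha_6, alpha_7, alpha_9} form a chain of 7 nodes with single edges (A_7), and {alpha_1, alpha_8} form a chain of 2 nodes with a double edge at one end; the terminal node there is the unique short simple root (B_2). A semisimple Lie algebra decomposes uniquely as the direct sum of simple ideals, one per connected component of its Dynkin diagram, so g ≅ A_7 ⊕ B_2 (dimension 63 + 10 = 73).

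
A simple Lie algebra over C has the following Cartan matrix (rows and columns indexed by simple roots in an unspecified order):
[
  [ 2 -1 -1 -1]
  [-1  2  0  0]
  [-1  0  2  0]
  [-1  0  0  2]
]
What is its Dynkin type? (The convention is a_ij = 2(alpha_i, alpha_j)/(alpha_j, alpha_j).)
type D_4

The matrix has rank 4 with 2's on the diagonal. Reading the off-diagonal entries as Dynkin edges (a single edge where a_ij = a_ji = -1; a double or triple edge where a_ij * a_ji = 2 or 3), the diagram is a chain of 2 nodes with a fork of two nodes at one end (D_4). One simple-root ordering that puts it in standard form is (alpha_2, alpha_1, alpha_4, alpha_3). So the algebra is type D_4, i.e. so(8).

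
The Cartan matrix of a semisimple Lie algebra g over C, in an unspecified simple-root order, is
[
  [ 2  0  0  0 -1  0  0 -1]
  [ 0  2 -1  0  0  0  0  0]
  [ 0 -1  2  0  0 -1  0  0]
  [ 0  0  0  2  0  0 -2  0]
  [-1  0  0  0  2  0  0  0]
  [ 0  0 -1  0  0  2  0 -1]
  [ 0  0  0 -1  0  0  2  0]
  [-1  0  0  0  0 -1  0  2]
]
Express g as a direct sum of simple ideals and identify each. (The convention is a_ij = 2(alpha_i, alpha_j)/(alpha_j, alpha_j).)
A6 + B2

The diagram associated to this matrix has two connected components: the simple roots {alpha_1, alpha_2, alpha_3, alpha_5, alpha_6, alpha_8} form a chain of 6 nodes with single edges (A_6), and {alpha_4, alpha_7} form a chain of 2 nodes with a double edge at one end; the terminal node there is the unique short simple root (B_2). A semisimple Lie algebra decomposes uniquely as the direct sum of simple ideals, one per connected component of its Dynkin diagram, so g ≅ A_6 ⊕ B_2 (dimension 48 + 10 = 58).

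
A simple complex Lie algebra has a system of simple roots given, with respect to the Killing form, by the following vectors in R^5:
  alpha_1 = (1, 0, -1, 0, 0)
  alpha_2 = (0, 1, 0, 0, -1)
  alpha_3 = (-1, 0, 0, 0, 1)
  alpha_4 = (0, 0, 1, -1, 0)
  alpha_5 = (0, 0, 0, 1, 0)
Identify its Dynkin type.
B_5

Compute the Cartan integers a_ij = 2(alpha_i, alpha_j)/(alpha_j, alpha_j); the resulting 5x5 Cartan matrix is
[[2, 0, -1, -1, 0], [0, 2, -1, 0, 0], [-1, -1, 2, 0, 0], [-1, 0, 0, 2, -2], [0, 0, 0, -1, 2]].
The roots have two lengths (squared-length ratio 2:1); the short ones are alpha_{5}. The associated Dynkin diagram is a chain of 5 nodes with a double edge at one end; the terminal node there is the unique short simple root (B_5), so the type is B_5 (the algebra so(11)).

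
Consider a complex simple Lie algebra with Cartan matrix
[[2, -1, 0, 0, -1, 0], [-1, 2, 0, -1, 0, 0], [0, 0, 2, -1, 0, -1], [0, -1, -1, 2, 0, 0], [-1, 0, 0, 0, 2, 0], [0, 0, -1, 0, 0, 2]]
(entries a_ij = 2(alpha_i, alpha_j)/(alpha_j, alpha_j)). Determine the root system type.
The matrix has rank 6 with 2's on the diagonal. Reading the off-diagonal entries as Dynkin edges (a single edge where a_ij = a_ji = -1; a double or triple edge where a_ij * a_ji = 2 or 3), the diagram is a chain of 6 nodes with single edges (A_6). One simple-root ordering that puts it in standard form is (alpha_5, alpha_1, alpha_2, alpha_4, alpha_3, alpha_6). So the algebra is type A_6, i.e. sl(7).

A_6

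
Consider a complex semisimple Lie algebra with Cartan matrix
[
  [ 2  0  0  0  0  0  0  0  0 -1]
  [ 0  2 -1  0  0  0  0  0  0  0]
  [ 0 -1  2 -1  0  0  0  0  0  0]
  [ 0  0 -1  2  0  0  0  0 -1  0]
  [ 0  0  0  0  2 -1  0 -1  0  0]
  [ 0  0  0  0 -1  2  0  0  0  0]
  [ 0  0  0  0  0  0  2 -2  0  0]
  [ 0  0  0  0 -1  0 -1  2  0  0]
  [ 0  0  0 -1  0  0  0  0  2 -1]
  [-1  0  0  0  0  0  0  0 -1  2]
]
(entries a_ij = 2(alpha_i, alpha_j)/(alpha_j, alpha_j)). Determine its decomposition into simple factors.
type A_6 + type C_4

The diagram associated to this matrix has two connected components: the simple roots {alpha_1, alpha_2, alpha_3, alpha_4, alpha_9, alpha_10} form a chain of 6 nodes with single edges (A_6), and {alpha_5, alpha_6, alpha_7, alpha_8} form a chain of 4 nodes with a double edge at one end; the terminal node there is the unique long simple root (C_4). A semisimple Lie algebra decomposes uniquely as the direct sum of simple ideals, one per connected component of its Dynkin diagram, so g ≅ A_6 ⊕ C_4 (dimension 48 + 36 = 84).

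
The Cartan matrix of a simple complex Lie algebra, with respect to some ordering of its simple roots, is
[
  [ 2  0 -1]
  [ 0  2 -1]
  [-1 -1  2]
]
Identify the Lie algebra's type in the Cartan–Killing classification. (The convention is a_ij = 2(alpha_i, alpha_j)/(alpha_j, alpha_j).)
The matrix has rank 3 with 2's on the diagonal. Reading the off-diagonal entries as Dynkin edges (a single edge where a_ij = a_ji = -1; a double or triple edge where a_ij * a_ji = 2 or 3), the diagram is a chain of 3 nodes with single edges (A_3). One simple-root ordering that puts it in standard form is (alpha_1, alpha_3, alpha_2). So the algebra is type A_3, i.e. sl(4).

A_3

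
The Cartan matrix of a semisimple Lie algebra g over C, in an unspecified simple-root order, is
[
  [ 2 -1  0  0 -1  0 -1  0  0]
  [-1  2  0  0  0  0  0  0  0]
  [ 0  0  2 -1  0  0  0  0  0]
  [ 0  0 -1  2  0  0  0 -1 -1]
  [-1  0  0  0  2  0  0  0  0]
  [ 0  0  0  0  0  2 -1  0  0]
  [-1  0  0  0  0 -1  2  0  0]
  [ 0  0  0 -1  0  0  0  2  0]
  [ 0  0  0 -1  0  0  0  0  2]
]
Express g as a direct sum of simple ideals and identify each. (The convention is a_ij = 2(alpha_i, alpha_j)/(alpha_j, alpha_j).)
D4 ⊕ D5

The diagram associated to this matrix has two connected components: the simple roots {alpha_3, alpha_4, alpha_8, alpha_9} form a chain of 2 nodes with a fork of two nodes at one end (D_4), and {alpha_1, alpha_2, alpha_5, alpha_6, alpha_7} form a chain of 3 nodes with a fork of two nodes at one end (D_5). A semisimple Lie algebra decomposes uniquely as the direct sum of simple ideals, one per connected component of its Dynkin diagram, so g ≅ D_4 ⊕ D_5 (dimension 28 + 45 = 73).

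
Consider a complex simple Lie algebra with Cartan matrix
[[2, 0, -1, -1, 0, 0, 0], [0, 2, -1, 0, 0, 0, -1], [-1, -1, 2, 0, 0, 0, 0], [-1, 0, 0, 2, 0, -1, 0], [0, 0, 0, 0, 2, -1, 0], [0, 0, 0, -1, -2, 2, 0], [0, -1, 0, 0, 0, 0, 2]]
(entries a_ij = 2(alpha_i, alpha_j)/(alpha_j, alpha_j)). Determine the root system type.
The matrix has rank 7 with 2's on the diagonal. Reading the off-diagonal entries as Dynkin edges (a single edge where a_ij = a_ji = -1; a double or triple edge where a_ij * a_ji = 2 or 3), the diagram is a chain of 7 nodes with a double edge at one end; the terminal node there is the unique short simple root (B_7). One simple-root ordering that puts it in standard form is (alpha_7, alpha_2, alpha_3, alpha_1, alpha_4, alpha_6, alpha_5). So the algebra is type B_7, i.e. so(15).

type B_7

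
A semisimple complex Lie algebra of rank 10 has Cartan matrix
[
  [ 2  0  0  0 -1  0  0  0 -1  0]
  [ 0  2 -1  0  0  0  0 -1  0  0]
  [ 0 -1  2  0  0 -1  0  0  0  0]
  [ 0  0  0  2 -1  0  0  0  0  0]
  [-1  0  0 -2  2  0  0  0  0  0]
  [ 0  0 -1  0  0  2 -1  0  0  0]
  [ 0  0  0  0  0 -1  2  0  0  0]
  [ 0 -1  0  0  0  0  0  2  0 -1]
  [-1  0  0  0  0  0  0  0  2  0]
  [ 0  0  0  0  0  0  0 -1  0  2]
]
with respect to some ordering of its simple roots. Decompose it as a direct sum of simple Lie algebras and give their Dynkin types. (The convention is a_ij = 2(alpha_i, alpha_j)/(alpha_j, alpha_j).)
The diagram associated to this matrix has two connected components: the simple roots {alpha_2, alpha_3, alpha_6, alpha_7, alpha_8, alpha_10} form a chain of 6 nodes with single edges (A_6), and {alpha_1, alpha_4, alpha_5, alpha_9} form a chain of 4 nodes with a double edge at one end; the terminal node there is the unique short simple root (B_4). A semisimple Lie algebra decomposes uniquely as the direct sum of simple ideals, one per connected component of its Dynkin diagram, so g ≅ A_6 ⊕ B_4 (dimension 48 + 36 = 84).

A_6 (sl(7)) ⊕ B_4 (so(9))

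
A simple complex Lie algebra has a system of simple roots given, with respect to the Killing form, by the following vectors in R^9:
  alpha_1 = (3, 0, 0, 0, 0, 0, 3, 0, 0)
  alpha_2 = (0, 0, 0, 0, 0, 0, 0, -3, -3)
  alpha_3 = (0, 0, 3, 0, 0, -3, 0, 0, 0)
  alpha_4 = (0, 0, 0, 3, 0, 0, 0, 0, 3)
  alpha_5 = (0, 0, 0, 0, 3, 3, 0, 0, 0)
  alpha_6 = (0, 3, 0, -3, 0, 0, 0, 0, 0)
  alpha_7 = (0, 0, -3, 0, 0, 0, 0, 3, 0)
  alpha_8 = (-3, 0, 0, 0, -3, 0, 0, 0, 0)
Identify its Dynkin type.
Compute the Cartan integers a_ij = 2(alpha_i, alpha_j)/(alpha_j, alpha_j); the resulting 8x8 Cartan matrix is
[[2, 0, 0, 0, 0, 0, 0, -1], [0, 2, 0, -1, 0, 0, -1, 0], [0, 0, 2, 0, -1, 0, -1, 0], [0, -1, 0, 2, 0, -1, 0, 0], [0, 0, -1, 0, 2, 0, 0, -1], [0, 0, 0, -1, 0, 2, 0, 0], [0, -1, -1, 0, 0, 0, 2, 0], [-1, 0, 0, 0, -1, 0, 0, 2]].
All simple roots have the same length, so the diagram is simply laced. The associated Dynkin diagram is a chain of 8 nodes with single edges (A_8), so the type is A_8 (the algebra sl(9)).

A_8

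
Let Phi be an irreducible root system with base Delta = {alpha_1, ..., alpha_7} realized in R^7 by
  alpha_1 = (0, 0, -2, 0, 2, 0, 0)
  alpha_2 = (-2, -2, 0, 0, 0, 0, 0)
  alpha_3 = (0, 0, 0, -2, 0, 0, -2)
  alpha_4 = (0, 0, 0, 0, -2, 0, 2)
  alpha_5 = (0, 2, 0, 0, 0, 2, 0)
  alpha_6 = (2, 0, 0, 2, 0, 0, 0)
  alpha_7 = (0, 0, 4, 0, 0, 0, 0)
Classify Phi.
C_7

Compute the Cartan integers a_ij = 2(alpha_i, alpha_j)/(alpha_j, alpha_j); the resulting 7x7 Cartan matrix is
[[2, 0, 0, -1, 0, 0, -1], [0, 2, 0, 0, -1, -1, 0], [0, 0, 2, -1, 0, -1, 0], [-1, 0, -1, 2, 0, 0, 0], [0, -1, 0, 0, 2, 0, 0], [0, -1, -1, 0, 0, 2, 0], [-2, 0, 0, 0, 0, 0, 2]].
The roots have two lengths (squared-length ratio 2:1); the short ones are alpha_{1,2,3,4,5,6}. The associated Dynkin diagram is a chain of 7 nodes with a double edge at one end; the terminal node there is the unique long simple root (C_7), so the type is C_7 (the algebra sp(14)).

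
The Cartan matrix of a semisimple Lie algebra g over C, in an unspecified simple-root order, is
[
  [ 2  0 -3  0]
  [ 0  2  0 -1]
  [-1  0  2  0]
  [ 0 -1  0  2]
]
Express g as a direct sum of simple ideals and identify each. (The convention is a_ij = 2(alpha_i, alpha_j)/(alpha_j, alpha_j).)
A_2 (sl(3)) + G_2

The diagram associated to this matrix has two connected components: the simple roots {alpha_2, alpha_4} form a chain of 2 nodes with single edges (A_2), and {alpha_1, alpha_3} form two nodes joined by a triple edge (G_2). A semisimple Lie algebra decomposes uniquely as the direct sum of simple ideals, one per connected component of its Dynkin diagram, so g ≅ A_2 ⊕ G_2 (dimension 8 + 14 = 22).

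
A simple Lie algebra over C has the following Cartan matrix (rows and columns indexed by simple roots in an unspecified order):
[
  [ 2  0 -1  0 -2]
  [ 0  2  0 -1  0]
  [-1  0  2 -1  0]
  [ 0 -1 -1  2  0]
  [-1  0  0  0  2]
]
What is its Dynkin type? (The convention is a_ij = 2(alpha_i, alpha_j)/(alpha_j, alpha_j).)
The matrix has rank 5 with 2's on the diagonal. Reading the off-diagonal entries as Dynkin edges (a single edge where a_ij = a_ji = -1; a double or triple edge where a_ij * a_ji = 2 or 3), the diagram is a chain of 5 nodes with a double edge at one end; the terminal node there is the unique short simple root (B_5). One simple-root ordering that puts it in standard form is (alpha_2, alpha_4, alpha_3, alpha_1, alpha_5). So the algebra is type B_5, i.e. so(11).

B_5 (so(11))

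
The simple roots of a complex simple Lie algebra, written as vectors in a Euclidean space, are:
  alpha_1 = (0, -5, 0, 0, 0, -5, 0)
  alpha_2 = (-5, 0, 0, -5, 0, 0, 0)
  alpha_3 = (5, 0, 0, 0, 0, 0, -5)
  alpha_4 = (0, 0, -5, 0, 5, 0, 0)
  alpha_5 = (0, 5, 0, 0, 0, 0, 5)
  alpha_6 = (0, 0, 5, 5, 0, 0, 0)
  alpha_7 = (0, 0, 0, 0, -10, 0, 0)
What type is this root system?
C7

Compute the Cartan integers a_ij = 2(alpha_i, alpha_j)/(alpha_j, alpha_j); the resulting 7x7 Cartan matrix is
[[2, 0, 0, 0, -1, 0, 0], [0, 2, -1, 0, 0, -1, 0], [0, -1, 2, 0, -1, 0, 0], [0, 0, 0, 2, 0, -1, -1], [-1, 0, -1, 0, 2, 0, 0], [0, -1, 0, -1, 0, 2, 0], [0, 0, 0, -2, 0, 0, 2]].
The roots have two lengths (squared-length ratio 2:1); the short ones are alpha_{1,2,3,4,5,6}. The associated Dynkin diagram is a chain of 7 nodes with a double edge at one end; the terminal node there is the unique long simple root (C_7), so the type is C_7 (the algebra sp(14)).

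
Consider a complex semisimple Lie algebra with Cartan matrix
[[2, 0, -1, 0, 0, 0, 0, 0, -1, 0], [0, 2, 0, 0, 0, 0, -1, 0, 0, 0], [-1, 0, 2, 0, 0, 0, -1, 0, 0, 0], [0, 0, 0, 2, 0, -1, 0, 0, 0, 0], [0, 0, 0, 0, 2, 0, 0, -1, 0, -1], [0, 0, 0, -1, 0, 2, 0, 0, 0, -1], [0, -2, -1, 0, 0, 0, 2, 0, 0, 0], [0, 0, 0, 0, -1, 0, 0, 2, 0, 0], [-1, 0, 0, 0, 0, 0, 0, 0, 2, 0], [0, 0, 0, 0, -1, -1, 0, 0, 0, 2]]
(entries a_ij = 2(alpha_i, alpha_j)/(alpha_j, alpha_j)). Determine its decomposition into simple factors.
The diagram associated to this matrix has two connected components: the simple roots {alpha_4, alpha_5, alpha_6, alpha_8, alpha_10} form a chain of 5 nodes with single edges (A_5), and {alpha_1, alpha_2, alpha_3, alpha_7, alpha_9} form a chain of 5 nodes with a double edge at one end; the terminal node there is the unique short simple root (B_5). A semisimple Lie algebra decomposes uniquely as the direct sum of simple ideals, one per connected component of its Dynkin diagram, so g ≅ A_5 ⊕ B_5 (dimension 35 + 55 = 90).

A_5 (sl(6)) ⊕ B_5 (so(11))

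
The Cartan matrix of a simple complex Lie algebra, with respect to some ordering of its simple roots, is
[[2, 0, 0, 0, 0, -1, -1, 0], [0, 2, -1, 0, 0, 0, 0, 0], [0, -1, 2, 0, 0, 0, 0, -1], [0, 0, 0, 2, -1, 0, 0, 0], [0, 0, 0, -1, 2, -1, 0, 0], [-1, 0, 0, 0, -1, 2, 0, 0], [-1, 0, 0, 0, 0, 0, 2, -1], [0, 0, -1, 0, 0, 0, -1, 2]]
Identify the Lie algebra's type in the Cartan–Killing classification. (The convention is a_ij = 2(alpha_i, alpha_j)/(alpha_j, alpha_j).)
A8

The matrix has rank 8 with 2's on the diagonal. Reading the off-diagonal entries as Dynkin edges (a single edge where a_ij = a_ji = -1; a double or triple edge where a_ij * a_ji = 2 or 3), the diagram is a chain of 8 nodes with single edges (A_8). One simple-root ordering that puts it in standard form is (alpha_4, alpha_5, alpha_6, alpha_1, alpha_7, alpha_8, alpha_3, alpha_2). So the algebra is type A_8, i.e. sl(9).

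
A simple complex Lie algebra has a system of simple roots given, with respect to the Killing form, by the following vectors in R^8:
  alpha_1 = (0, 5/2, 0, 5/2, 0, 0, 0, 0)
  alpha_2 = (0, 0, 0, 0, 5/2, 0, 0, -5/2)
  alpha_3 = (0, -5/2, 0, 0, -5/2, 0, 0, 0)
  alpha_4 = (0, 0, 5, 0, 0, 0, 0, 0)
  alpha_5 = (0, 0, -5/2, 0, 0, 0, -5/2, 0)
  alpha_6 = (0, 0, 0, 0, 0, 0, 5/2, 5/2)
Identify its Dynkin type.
Compute the Cartan integers a_ij = 2(alpha_i, alpha_j)/(alpha_j, alpha_j); the resulting 6x6 Cartan matrix is
[[2, 0, -1, 0, 0, 0], [0, 2, -1, 0, 0, -1], [-1, -1, 2, 0, 0, 0], [0, 0, 0, 2, -2, 0], [0, 0, 0, -1, 2, -1], [0, -1, 0, 0, -1, 2]].
The roots have two lengths (squared-length ratio 2:1); the short ones are alpha_{1,2,3,5,6}. The associated Dynkin diagram is a chain of 6 nodes with a double edge at one end; the terminal node there is the unique long simple root (C_6), so the type is C_6 (the algebra sp(12)).

C_6 (sp(12))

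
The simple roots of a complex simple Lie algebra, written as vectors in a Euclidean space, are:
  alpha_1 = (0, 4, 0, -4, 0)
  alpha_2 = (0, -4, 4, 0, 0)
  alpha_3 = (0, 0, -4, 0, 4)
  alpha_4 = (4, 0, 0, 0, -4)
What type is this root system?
Compute the Cartan integers a_ij = 2(alpha_i, alpha_j)/(alpha_j, alpha_j); the resulting 4x4 Cartan matrix is
[[2, -1, 0, 0], [-1, 2, -1, 0], [0, -1, 2, -1], [0, 0, -1, 2]].
All simple roots have the same length, so the diagram is simply laced. The associated Dynkin diagram is a chain of 4 nodes with single edges (A_4), so the type is A_4 (the algebra sl(5)).

type A_4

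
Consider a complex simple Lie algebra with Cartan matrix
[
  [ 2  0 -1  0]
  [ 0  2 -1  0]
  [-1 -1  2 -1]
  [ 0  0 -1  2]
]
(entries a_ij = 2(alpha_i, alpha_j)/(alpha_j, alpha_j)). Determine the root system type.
The matrix has rank 4 with 2's on the diagonal. Reading the off-diagonal entries as Dynkin edges (a single edge where a_ij = a_ji = -1; a double or triple edge where a_ij * a_ji = 2 or 3), the diagram is a chain of 2 nodes with a fork of two nodes at one end (D_4). One simple-root ordering that puts it in standard form is (alpha_1, alpha_3, alpha_2, alpha_4). So the algebra is type D_4, i.e. so(8).

D_4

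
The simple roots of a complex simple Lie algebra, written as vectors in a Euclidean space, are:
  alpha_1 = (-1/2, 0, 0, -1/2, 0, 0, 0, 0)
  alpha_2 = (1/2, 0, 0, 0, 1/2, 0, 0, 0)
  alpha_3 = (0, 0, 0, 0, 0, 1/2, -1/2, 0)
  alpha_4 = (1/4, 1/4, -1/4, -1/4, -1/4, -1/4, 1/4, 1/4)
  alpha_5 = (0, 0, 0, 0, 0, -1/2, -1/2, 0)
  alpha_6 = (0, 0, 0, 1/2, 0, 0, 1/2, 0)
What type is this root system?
E6

Compute the Cartan integers a_ij = 2(alpha_i, alpha_j)/(alpha_j, alpha_j); the resulting 6x6 Cartan matrix is
[[2, -1, 0, 0, 0, -1], [-1, 2, 0, 0, 0, 0], [0, 0, 2, -1, 0, -1], [0, 0, -1, 2, 0, 0], [0, 0, 0, 0, 2, -1], [-1, 0, -1, 0, -1, 2]].
All simple roots have the same length, so the diagram is simply laced. The associated Dynkin diagram is a chain of 5 nodes with one extra node attached to the third node from one end (E_6), so the type is E_6.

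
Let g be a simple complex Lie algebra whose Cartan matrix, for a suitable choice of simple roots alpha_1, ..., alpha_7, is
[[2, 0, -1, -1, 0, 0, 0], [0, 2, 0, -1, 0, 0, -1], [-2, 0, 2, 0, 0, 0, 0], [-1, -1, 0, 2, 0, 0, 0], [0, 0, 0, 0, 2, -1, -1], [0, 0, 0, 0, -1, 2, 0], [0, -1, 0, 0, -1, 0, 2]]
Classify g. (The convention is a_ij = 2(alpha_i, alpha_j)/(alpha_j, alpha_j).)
The matrix has rank 7 with 2's on the diagonal. Reading the off-diagonal entries as Dynkin edges (a single edge where a_ij = a_ji = -1; a double or triple edge where a_ij * a_ji = 2 or 3), the diagram is a chain of 7 nodes with a double edge at one end; the terminal node there is the unique long simple root (C_7). One simple-root ordering that puts it in standard form is (alpha_6, alpha_5, alpha_7, alpha_2, alpha_4, alpha_1, alpha_3). So the algebra is type C_7, i.e. sp(14).

C_7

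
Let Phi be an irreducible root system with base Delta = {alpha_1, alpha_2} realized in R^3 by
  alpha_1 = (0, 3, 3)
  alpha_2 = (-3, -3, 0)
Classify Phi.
A2

Compute the Cartan integers a_ij = 2(alpha_i, alpha_j)/(alpha_j, alpha_j); the resulting 2x2 Cartan matrix is
[[2, -1], [-1, 2]].
All simple roots have the same length, so the diagram is simply laced. The associated Dynkin diagram is a chain of 2 nodes with single edges (A_2), so the type is A_2 (the algebra sl(3)).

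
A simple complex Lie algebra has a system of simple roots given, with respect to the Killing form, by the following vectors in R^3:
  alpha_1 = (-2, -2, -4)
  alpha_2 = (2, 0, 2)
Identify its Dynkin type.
G_2

Compute the Cartan integers a_ij = 2(alpha_i, alpha_j)/(alpha_j, alpha_j); the resulting 2x2 Cartan matrix is
[[2, -3], [-1, 2]].
The roots have two lengths (squared-length ratio 3:1); the short ones are alpha_{2}. The associated Dynkin diagram is two nodes joined by a triple edge (G_2), so the type is G_2.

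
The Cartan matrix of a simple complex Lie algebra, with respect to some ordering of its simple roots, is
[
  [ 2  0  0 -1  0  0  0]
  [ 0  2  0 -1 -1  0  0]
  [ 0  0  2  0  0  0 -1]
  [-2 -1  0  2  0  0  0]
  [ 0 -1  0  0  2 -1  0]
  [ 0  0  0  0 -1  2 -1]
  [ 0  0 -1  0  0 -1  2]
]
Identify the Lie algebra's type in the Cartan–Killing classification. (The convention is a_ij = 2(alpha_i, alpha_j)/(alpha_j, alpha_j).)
B_7

The matrix has rank 7 with 2's on the diagonal. Reading the off-diagonal entries as Dynkin edges (a single edge where a_ij = a_ji = -1; a double or triple edge where a_ij * a_ji = 2 or 3), the diagram is a chain of 7 nodes with a double edge at one end; the terminal node there is the unique short simple root (B_7). One simple-root ordering that puts it in standard form is (alpha_3, alpha_7, alpha_6, alpha_5, alpha_2, alpha_4, alpha_1). So the algebra is type B_7, i.e. so(15).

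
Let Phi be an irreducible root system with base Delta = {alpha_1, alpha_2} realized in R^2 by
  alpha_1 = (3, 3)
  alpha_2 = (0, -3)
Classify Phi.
Compute the Cartan integers a_ij = 2(alpha_i, alpha_j)/(alpha_j, alpha_j); the resulting 2x2 Cartan matrix is
[[2, -2], [-1, 2]].
The roots have two lengths (squared-length ratio 2:1); the short ones are alpha_{2}. The associated Dynkin diagram is a chain of 2 nodes with a double edge at one end; the terminal node there is the unique short simple root (B_2), so the type is B_2 (the algebra so(5)).

B_2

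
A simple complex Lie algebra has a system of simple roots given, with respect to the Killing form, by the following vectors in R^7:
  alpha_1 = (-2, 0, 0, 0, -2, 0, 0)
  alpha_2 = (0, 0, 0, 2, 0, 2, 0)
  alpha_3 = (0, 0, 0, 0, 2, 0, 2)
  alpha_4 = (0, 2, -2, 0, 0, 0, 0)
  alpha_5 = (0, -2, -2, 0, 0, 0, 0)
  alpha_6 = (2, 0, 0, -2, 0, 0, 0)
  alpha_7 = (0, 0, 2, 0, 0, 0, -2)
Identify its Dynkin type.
D_7

Compute the Cartan integers a_ij = 2(alpha_i, alpha_j)/(alpha_j, alpha_j); the resulting 7x7 Cartan matrix is
[[2, 0, -1, 0, 0, -1, 0], [0, 2, 0, 0, 0, -1, 0], [-1, 0, 2, 0, 0, 0, -1], [0, 0, 0, 2, 0, 0, -1], [0, 0, 0, 0, 2, 0, -1], [-1, -1, 0, 0, 0, 2, 0], [0, 0, -1, -1, -1, 0, 2]].
All simple roots have the same length, so the diagram is simply laced. The associated Dynkin diagram is a chain of 5 nodes with a fork of two nodes at one end (D_7), so the type is D_7 (the algebra so(14)).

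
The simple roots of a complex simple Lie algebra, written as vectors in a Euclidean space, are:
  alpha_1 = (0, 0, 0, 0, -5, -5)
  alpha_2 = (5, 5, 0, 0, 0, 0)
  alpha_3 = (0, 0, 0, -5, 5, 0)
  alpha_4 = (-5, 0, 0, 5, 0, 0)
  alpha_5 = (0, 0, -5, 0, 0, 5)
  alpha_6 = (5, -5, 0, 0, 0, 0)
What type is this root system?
Compute the Cartan integers a_ij = 2(alpha_i, alpha_j)/(alpha_j, alpha_j); the resulting 6x6 Cartan matrix is
[[2, 0, -1, 0, -1, 0], [0, 2, 0, -1, 0, 0], [-1, 0, 2, -1, 0, 0], [0, -1, -1, 2, 0, -1], [-1, 0, 0, 0, 2, 0], [0, 0, 0, -1, 0, 2]].
All simple roots have the same length, so the diagram is simply laced. The associated Dynkin diagram is a chain of 4 nodes with a fork of two nodes at one end (D_6), so the type is D_6 (the algebra so(12)).

D_6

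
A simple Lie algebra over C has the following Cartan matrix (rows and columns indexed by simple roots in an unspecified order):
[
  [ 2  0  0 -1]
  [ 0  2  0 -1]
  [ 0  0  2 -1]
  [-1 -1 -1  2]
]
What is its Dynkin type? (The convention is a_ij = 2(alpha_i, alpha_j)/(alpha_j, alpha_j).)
D4

The matrix has rank 4 with 2's on the diagonal. Reading the off-diagonal entries as Dynkin edges (a single edge where a_ij = a_ji = -1; a double or triple edge where a_ij * a_ji = 2 or 3), the diagram is a chain of 2 nodes with a fork of two nodes at one end (D_4). One simple-root ordering that puts it in standard form is (alpha_3, alpha_4, alpha_1, alpha_2). So the algebra is type D_4, i.e. so(8).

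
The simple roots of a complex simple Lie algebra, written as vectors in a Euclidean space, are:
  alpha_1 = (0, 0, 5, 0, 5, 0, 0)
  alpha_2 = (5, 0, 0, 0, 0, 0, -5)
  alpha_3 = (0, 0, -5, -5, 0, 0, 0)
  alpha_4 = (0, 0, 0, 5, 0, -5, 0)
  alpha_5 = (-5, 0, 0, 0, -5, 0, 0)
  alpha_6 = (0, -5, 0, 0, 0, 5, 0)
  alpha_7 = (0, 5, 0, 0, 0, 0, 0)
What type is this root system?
B_7 (so(15))

Compute the Cartan integers a_ij = 2(alpha_i, alpha_j)/(alpha_j, alpha_j); the resulting 7x7 Cartan matrix is
[[2, 0, -1, 0, -1, 0, 0], [0, 2, 0, 0, -1, 0, 0], [-1, 0, 2, -1, 0, 0, 0], [0, 0, -1, 2, 0, -1, 0], [-1, -1, 0, 0, 2, 0, 0], [0, 0, 0, -1, 0, 2, -2], [0, 0, 0, 0, 0, -1, 2]].
The roots have two lengths (squared-length ratio 2:1); the short ones are alpha_{7}. The associated Dynkin diagram is a chain of 7 nodes with a double edge at one end; the terminal node there is the unique short simple root (B_7), so the type is B_7 (the algebra so(15)).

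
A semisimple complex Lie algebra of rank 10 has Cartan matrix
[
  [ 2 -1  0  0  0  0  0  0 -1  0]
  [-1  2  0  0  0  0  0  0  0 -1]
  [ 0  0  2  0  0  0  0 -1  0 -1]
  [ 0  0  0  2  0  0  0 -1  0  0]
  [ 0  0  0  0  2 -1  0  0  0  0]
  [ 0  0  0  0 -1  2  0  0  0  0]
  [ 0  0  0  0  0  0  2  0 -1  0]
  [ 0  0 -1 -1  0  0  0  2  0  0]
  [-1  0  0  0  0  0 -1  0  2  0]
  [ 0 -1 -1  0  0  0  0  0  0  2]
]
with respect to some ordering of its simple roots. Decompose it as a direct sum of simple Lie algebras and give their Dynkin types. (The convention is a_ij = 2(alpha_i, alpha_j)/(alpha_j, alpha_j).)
The diagram associated to this matrix has two connected components: the simple roots {alpha_5, alpha_6} form a chain of 2 nodes with single edges (A_2), and {alpha_1, alpha_2, alpha_3, alpha_4, alpha_7, alpha_8, alpha_9, alpha_10} form a chain of 8 nodes with single edges (A_8). A semisimple Lie algebra decomposes uniquely as the direct sum of simple ideals, one per connected component of its Dynkin diagram, so g ≅ A_2 ⊕ A_8 (dimension 8 + 80 = 88).

type A_2 ⊕ type A_8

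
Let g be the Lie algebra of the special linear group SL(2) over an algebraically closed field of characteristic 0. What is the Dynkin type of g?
A_1

This is sl(2), which has dimension 2^2 - 1 = 3 and rank 2 - 1 = 1 (a Cartan subalgebra is the diagonal traceless matrices). In the classification of classical Lie algebras, the special linear algebra sl(n+1) has type A_n; here n = 1, so the Dynkin diagram is a chain of 1 nodes with single edges (A_1). Hence the type is A_1.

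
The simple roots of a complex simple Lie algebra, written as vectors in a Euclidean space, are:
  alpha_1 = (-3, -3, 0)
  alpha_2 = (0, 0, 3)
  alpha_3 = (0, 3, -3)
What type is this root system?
Compute the Cartan integers a_ij = 2(alpha_i, alpha_j)/(alpha_j, alpha_j); the resulting 3x3 Cartan matrix is
[[2, 0, -1], [0, 2, -1], [-1, -2, 2]].
The roots have two lengths (squared-length ratio 2:1); the short ones are alpha_{2}. The associated Dynkin diagram is a chain of 3 nodes with a double edge at one end; the terminal node there is the unique short simple root (B_3), so the type is B_3 (the algebra so(7)).

type B_3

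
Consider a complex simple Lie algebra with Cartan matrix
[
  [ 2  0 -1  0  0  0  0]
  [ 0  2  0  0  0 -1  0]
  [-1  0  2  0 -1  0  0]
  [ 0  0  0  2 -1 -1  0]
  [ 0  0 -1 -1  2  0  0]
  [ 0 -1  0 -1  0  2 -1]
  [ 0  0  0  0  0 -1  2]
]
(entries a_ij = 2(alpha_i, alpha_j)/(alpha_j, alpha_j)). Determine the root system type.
The matrix has rank 7 with 2's on the diagonal. Reading the off-diagonal entries as Dynkin edges (a single edge where a_ij = a_ji = -1; a double or triple edge where a_ij * a_ji = 2 or 3), the diagram is a chain of 5 nodes with a fork of two nodes at one end (D_7). One simple-root ordering that puts it in standard form is (alpha_1, alpha_3, alpha_5, alpha_4, alpha_6, alpha_7, alpha_2). So the algebra is type D_7, i.e. so(14).

D_7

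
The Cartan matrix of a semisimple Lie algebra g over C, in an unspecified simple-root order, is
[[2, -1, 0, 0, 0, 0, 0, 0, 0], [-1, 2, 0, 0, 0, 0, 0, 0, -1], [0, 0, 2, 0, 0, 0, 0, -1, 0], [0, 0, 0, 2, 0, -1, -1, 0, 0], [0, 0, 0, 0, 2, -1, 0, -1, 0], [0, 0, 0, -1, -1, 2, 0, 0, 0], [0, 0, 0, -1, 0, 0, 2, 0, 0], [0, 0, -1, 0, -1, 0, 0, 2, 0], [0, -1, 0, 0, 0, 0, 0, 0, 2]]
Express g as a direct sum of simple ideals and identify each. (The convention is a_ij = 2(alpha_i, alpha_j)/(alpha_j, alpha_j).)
The diagram associated to this matrix has two connected components: the simple roots {alpha_1, alpha_2, alpha_9} form a chain of 3 nodes with single edges (A_3), and {alpha_3, alpha_4, alpha_5, alpha_6, alpha_7, alpha_8} form a chain of 6 nodes with single edges (A_6). A semisimple Lie algebra decomposes uniquely as the direct sum of simple ideals, one per connected component of its Dynkin diagram, so g ≅ A_3 ⊕ A_6 (dimension 15 + 48 = 63).

A_3 + A_6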